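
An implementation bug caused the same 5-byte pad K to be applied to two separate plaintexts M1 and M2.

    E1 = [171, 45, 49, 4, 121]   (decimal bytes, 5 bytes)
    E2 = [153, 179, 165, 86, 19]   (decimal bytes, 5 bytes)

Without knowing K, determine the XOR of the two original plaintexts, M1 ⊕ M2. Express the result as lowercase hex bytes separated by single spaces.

32 9e 94 52 6a

E1 ⊕ E2 = (M1 ⊕ K) ⊕ (M2 ⊕ K) = M1 ⊕ M2 — the shared key cancels under XOR.
byte 0: ab ⊕ 99 = 32
byte 1: 2d ⊕ b3 = 9e
byte 2: 31 ⊕ a5 = 94
byte 3: 04 ⊕ 56 = 52
byte 4: 79 ⊕ 13 = 6a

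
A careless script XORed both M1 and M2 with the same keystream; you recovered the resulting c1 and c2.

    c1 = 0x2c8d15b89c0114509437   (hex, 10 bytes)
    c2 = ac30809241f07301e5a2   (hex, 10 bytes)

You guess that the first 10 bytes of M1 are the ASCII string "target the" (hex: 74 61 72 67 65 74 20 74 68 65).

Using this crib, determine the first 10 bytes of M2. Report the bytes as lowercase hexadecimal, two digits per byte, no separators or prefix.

First, c1 ⊕ c2 = (M1 ⊕ K) ⊕ (M2 ⊕ K) = M1 ⊕ M2, so the key drops out. Then M2 = (M1 ⊕ M2) ⊕ M1 over the first 10 bytes.
byte 0: (2c xor ac) xor 74 = 80 xor 74 = f4
byte 1: (8d xor 30) xor 61 = bd xor 61 = dc
byte 2: (15 xor 80) xor 72 = 95 xor 72 = e7
byte 3: (b8 xor 92) xor 67 = 2a xor 67 = 4d
byte 4: (9c xor 41) xor 65 = dd xor 65 = b8
byte 5: (01 xor f0) xor 74 = f1 xor 74 = 85
byte 6: (14 xor 73) xor 20 = 67 xor 20 = 47
byte 7: (50 xor 01) xor 74 = 51 xor 74 = 25
byte 8: (94 xor e5) xor 68 = 71 xor 68 = 19
byte 9: (37 xor a2) xor 65 = 95 xor 65 = f0

f4dce74db885472519f0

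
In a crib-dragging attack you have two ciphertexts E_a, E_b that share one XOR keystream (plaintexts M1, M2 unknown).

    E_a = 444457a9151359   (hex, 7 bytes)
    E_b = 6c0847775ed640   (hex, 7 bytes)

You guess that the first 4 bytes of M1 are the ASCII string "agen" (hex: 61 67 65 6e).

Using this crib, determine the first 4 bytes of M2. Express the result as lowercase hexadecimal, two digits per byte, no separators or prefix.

First, E_a ⊕ E_b = (M1 ⊕ K) ⊕ (M2 ⊕ K) = M1 ⊕ M2, so the key drops out. Then M2 = (M1 ⊕ M2) ⊕ M1 over the first 4 bytes.
byte 0: (44 XOR 6c) XOR 61 = 28 XOR 61 = 49
byte 1: (44 XOR 08) XOR 67 = 4c XOR 67 = 2b
byte 2: (57 XOR 47) XOR 65 = 10 XOR 65 = 75
byte 3: (a9 XOR 77) XOR 6e = de XOR 6e = b0

492b75b0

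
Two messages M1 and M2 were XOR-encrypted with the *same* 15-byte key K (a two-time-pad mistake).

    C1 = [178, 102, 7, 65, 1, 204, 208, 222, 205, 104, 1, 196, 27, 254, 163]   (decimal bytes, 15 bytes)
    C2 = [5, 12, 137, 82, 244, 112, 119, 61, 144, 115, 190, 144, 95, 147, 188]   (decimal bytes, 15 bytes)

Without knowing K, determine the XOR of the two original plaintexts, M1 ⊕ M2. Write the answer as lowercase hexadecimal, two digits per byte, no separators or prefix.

C1 ⊕ C2 = (M1 ⊕ K) ⊕ (M2 ⊕ K) = M1 ⊕ M2 — the shared key cancels under XOR.
10110010 XOR 00000101 = 10110111
01100110 XOR 00001100 = 01101010
00000111 XOR 10001001 = 10001110
01000001 XOR 01010010 = 00010011
00000001 XOR 11110100 = 11110101
11001100 XOR 01110000 = 10111100
11010000 XOR 01110111 = 10100111
11011110 XOR 00111101 = 11100011
11001101 XOR 10010000 = 01011101
01101000 XOR 01110011 = 00011011
00000001 XOR 10111110 = 10111111
11000100 XOR 10010000 = 01010100
00011011 XOR 01011111 = 01000100
11111110 XOR 10010011 = 01101101
10100011 XOR 10111100 = 00011111

b76a8e13f5bca7e35d1bbf54446d1f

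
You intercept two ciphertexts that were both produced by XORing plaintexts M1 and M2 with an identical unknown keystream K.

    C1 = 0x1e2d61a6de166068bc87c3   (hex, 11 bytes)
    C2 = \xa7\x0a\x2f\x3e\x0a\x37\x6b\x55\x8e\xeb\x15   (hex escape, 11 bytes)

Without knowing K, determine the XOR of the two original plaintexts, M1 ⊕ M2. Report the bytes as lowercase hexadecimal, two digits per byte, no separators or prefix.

C1 ⊕ C2 = (M1 ⊕ K) ⊕ (M2 ⊕ K) = M1 ⊕ M2 — the shared key cancels under XOR.
byte 0:  30 xor 167 = 185
byte 1:  45 xor  10 =  39
byte 2:  97 xor  47 =  78
byte 3: 166 xor  62 = 152
byte 4: 222 xor  10 = 212
byte 5:  22 xor  55 =  33
byte 6:  96 xor 107 =  11
byte 7: 104 xor  85 =  61
byte 8: 188 xor 142 =  50
byte 9: 135 xor 235 = 108
byte 10: 195 xor  21 = 214

b9274e98d4210b3d326cd6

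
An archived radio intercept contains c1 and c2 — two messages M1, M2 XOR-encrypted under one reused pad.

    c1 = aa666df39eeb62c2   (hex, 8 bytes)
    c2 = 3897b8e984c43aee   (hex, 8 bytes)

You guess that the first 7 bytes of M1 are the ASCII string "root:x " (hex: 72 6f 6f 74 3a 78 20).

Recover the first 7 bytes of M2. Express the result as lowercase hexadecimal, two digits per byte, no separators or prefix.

e09eba6e205778

First, c1 ⊕ c2 = (M1 ⊕ K) ⊕ (M2 ⊕ K) = M1 ⊕ M2, so the key drops out. Then M2 = (M1 ⊕ M2) ⊕ M1 over the first 7 bytes.
byte 0: (aa ^ 38) ^ 72 = 92 ^ 72 = e0
byte 1: (66 ^ 97) ^ 6f = f1 ^ 6f = 9e
byte 2: (6d ^ b8) ^ 6f = d5 ^ 6f = ba
byte 3: (f3 ^ e9) ^ 74 = 1a ^ 74 = 6e
byte 4: (9e ^ 84) ^ 3a = 1a ^ 3a = 20
byte 5: (eb ^ c4) ^ 78 = 2f ^ 78 = 57
byte 6: (62 ^ 3a) ^ 20 = 58 ^ 20 = 78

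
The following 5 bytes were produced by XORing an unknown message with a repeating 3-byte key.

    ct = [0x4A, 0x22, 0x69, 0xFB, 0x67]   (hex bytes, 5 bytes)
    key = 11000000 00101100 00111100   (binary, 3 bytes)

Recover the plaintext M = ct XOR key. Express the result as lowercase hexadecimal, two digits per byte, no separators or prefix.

The 3-byte key repeats, so the effective keystream is c0 2c 3c c0 2c.
byte 0:  74 XOR 192 = 138
byte 1:  34 XOR  44 =  14
byte 2: 105 XOR  60 =  85
byte 3: 251 XOR 192 =  59
byte 4: 103 XOR  44 =  75

8a0e553b4b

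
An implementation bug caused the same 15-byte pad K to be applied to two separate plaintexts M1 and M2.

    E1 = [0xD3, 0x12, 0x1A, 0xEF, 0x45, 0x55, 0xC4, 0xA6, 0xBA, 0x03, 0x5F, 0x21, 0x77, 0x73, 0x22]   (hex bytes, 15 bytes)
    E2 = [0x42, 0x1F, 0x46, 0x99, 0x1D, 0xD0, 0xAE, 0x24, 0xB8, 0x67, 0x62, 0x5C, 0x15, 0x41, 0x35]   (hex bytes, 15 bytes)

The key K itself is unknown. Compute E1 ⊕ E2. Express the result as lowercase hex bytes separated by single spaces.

E1 ⊕ E2 = (M1 ⊕ K) ⊕ (M2 ⊕ K) = M1 ⊕ M2 — the shared key cancels under XOR.
byte 0: d3 xor 42 = 91
byte 1: 12 xor 1f = 0d
byte 2: 1a xor 46 = 5c
byte 3: ef xor 99 = 76
byte 4: 45 xor 1d = 58
byte 5: 55 xor d0 = 85
byte 6: c4 xor ae = 6a
byte 7: a6 xor 24 = 82
byte 8: ba xor b8 = 02
byte 9: 03 xor 67 = 64
byte 10: 5f xor 62 = 3d
byte 11: 21 xor 5c = 7d
byte 12: 77 xor 15 = 62
byte 13: 73 xor 41 = 32
byte 14: 22 xor 35 = 17

91 0d 5c 76 58 85 6a 82 02 64 3d 7d 62 32 17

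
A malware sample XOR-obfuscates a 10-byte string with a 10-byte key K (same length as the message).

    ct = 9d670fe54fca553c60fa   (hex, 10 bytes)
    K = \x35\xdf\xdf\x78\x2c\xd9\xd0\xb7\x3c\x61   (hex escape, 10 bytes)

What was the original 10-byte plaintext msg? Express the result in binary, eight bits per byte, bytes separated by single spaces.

9d xor 35 = a8
67 xor df = b8
0f xor df = d0
e5 xor 78 = 9d
4f xor 2c = 63
ca xor d9 = 13
55 xor d0 = 85
3c xor b7 = 8b
60 xor 3c = 5c
fa xor 61 = 9b

10101000 10111000 11010000 10011101 01100011 00010011 10000101 10001011 01011100 10011011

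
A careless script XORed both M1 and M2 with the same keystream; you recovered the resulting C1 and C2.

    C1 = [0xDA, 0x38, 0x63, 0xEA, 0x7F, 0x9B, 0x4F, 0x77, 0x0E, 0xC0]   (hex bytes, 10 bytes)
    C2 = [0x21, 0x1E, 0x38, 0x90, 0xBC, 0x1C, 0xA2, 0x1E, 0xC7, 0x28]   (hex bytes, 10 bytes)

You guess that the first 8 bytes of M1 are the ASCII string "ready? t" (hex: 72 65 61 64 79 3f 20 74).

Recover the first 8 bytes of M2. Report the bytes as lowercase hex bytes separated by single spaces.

89 43 3a 1e ba b8 cd 1d

First, C1 ⊕ C2 = (M1 ⊕ K) ⊕ (M2 ⊕ K) = M1 ⊕ M2, so the key drops out. Then M2 = (M1 ⊕ M2) ⊕ M1 over the first 8 bytes.
byte 0: (da ^ 21) ^ 72 = fb ^ 72 = 89
byte 1: (38 ^ 1e) ^ 65 = 26 ^ 65 = 43
byte 2: (63 ^ 38) ^ 61 = 5b ^ 61 = 3a
byte 3: (ea ^ 90) ^ 64 = 7a ^ 64 = 1e
byte 4: (7f ^ bc) ^ 79 = c3 ^ 79 = ba
byte 5: (9b ^ 1c) ^ 3f = 87 ^ 3f = b8
byte 6: (4f ^ a2) ^ 20 = ed ^ 20 = cd
byte 7: (77 ^ 1e) ^ 74 = 69 ^ 74 = 1d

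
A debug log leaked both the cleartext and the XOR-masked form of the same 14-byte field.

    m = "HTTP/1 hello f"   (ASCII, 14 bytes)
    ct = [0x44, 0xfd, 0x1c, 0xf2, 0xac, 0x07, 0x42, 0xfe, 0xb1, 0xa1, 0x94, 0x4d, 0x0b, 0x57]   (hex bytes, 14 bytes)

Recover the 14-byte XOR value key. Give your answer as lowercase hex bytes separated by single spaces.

Since ct = m ⊕ key, XORing both sides with m gives key = m ⊕ ct.
01001000 xor 01000100 = 00001100
01010100 xor 11111101 = 10101001
01010100 xor 00011100 = 01001000
01010000 xor 11110010 = 10100010
00101111 xor 10101100 = 10000011
00110001 xor 00000111 = 00110110
00100000 xor 01000010 = 01100010
01101000 xor 11111110 = 10010110
01100101 xor 10110001 = 11010100
01101100 xor 10100001 = 11001101
01101100 xor 10010100 = 11111000
01101111 xor 01001101 = 00100010
00100000 xor 00001011 = 00101011
01100110 xor 01010111 = 00110001

0c a9 48 a2 83 36 62 96 d4 cd f8 22 2b 31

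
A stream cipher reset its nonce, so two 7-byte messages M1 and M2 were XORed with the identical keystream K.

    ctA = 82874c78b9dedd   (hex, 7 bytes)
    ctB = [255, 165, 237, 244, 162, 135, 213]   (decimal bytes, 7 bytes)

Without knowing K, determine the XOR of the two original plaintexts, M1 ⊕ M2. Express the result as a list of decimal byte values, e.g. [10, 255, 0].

[125, 34, 161, 140, 27, 89, 8]

ctA ⊕ ctB = (M1 ⊕ K) ⊕ (M2 ⊕ K) = M1 ⊕ M2 — the shared key cancels under XOR.
10000010 ^ 11111111 = 01111101
10000111 ^ 10100101 = 00100010
01001100 ^ 11101101 = 10100001
01111000 ^ 11110100 = 10001100
10111001 ^ 10100010 = 00011011
11011110 ^ 10000111 = 01011001
11011101 ^ 11010101 = 00001000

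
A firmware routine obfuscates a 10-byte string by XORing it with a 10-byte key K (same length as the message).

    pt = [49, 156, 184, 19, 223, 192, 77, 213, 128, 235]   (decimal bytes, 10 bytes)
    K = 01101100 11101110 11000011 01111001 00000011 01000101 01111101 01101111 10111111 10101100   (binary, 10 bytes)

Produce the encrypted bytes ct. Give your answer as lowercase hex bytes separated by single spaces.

5d 72 7b 6a dc 85 30 ba 3f 47

00110001 xor 01101100 = 01011101
10011100 xor 11101110 = 01110010
10111000 xor 11000011 = 01111011
00010011 xor 01111001 = 01101010
11011111 xor 00000011 = 11011100
11000000 xor 01000101 = 10000101
01001101 xor 01111101 = 00110000
11010101 xor 01101111 = 10111010
10000000 xor 10111111 = 00111111
11101011 xor 10101100 = 01000111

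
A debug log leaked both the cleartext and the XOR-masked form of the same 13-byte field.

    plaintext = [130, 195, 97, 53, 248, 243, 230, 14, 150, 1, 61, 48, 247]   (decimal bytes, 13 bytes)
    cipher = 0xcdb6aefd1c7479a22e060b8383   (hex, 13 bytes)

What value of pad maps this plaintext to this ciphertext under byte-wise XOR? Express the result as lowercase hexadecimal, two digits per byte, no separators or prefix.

4f75cfc8e4879facb80736b374

Since cipher = plaintext ⊕ pad, XORing both sides with plaintext gives pad = plaintext ⊕ cipher.
byte 0: 130 xor 205 =  79
byte 1: 195 xor 182 = 117
byte 2:  97 xor 174 = 207
byte 3:  53 xor 253 = 200
byte 4: 248 xor  28 = 228
byte 5: 243 xor 116 = 135
byte 6: 230 xor 121 = 159
byte 7:  14 xor 162 = 172
byte 8: 150 xor  46 = 184
byte 9:   1 xor   6 =   7
byte 10:  61 xor  11 =  54
byte 11:  48 xor 131 = 179
byte 12: 247 xor 131 = 116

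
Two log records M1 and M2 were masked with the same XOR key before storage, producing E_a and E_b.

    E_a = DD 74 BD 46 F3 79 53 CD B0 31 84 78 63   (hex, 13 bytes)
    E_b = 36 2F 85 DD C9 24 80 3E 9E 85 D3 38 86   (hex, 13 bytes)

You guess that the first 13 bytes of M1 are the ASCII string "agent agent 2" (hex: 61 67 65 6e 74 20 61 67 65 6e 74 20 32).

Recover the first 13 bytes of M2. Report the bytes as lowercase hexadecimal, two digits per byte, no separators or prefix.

First, E_a ⊕ E_b = (M1 ⊕ K) ⊕ (M2 ⊕ K) = M1 ⊕ M2, so the key drops out. Then M2 = (M1 ⊕ M2) ⊕ M1 over the first 13 bytes.
byte 0: (dd xor 36) xor 61 = eb xor 61 = 8a
byte 1: (74 xor 2f) xor 67 = 5b xor 67 = 3c
byte 2: (bd xor 85) xor 65 = 38 xor 65 = 5d
byte 3: (46 xor dd) xor 6e = 9b xor 6e = f5
byte 4: (f3 xor c9) xor 74 = 3a xor 74 = 4e
byte 5: (79 xor 24) xor 20 = 5d xor 20 = 7d
byte 6: (53 xor 80) xor 61 = d3 xor 61 = b2
byte 7: (cd xor 3e) xor 67 = f3 xor 67 = 94
byte 8: (b0 xor 9e) xor 65 = 2e xor 65 = 4b
byte 9: (31 xor 85) xor 6e = b4 xor 6e = da
byte 10: (84 xor d3) xor 74 = 57 xor 74 = 23
byte 11: (78 xor 38) xor 20 = 40 xor 20 = 60
byte 12: (63 xor 86) xor 32 = e5 xor 32 = d7

8a3c5df54e7db2944bda2360d7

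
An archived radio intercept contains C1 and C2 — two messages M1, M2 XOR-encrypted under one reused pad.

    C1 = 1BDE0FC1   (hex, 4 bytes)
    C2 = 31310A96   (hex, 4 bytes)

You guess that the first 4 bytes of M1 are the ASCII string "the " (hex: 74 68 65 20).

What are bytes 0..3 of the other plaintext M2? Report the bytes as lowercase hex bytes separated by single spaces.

5e 87 60 77

First, C1 ⊕ C2 = (M1 ⊕ K) ⊕ (M2 ⊕ K) = M1 ⊕ M2, so the key drops out. Then M2 = (M1 ⊕ M2) ⊕ M1 over the first 4 bytes.
byte 0: (1b XOR 31) XOR 74 = 2a XOR 74 = 5e
byte 1: (de XOR 31) XOR 68 = ef XOR 68 = 87
byte 2: (0f XOR 0a) XOR 65 = 05 XOR 65 = 60
byte 3: (c1 XOR 96) XOR 20 = 57 XOR 20 = 77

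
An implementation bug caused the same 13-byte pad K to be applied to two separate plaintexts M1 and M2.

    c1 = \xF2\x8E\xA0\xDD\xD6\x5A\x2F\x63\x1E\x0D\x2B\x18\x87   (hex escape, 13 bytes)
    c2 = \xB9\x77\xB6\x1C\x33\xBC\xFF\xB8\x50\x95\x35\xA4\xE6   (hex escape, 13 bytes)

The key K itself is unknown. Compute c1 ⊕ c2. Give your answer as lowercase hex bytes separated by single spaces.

4b f9 16 c1 e5 e6 d0 db 4e 98 1e bc 61

c1 ⊕ c2 = (M1 ⊕ K) ⊕ (M2 ⊕ K) = M1 ⊕ M2 — the shared key cancels under XOR.
byte 0: 11110010 ^ 10111001 = 01001011
byte 1: 10001110 ^ 01110111 = 11111001
byte 2: 10100000 ^ 10110110 = 00010110
byte 3: 11011101 ^ 00011100 = 11000001
byte 4: 11010110 ^ 00110011 = 11100101
byte 5: 01011010 ^ 10111100 = 11100110
byte 6: 00101111 ^ 11111111 = 11010000
byte 7: 01100011 ^ 10111000 = 11011011
byte 8: 00011110 ^ 01010000 = 01001110
byte 9: 00001101 ^ 10010101 = 10011000
byte 10: 00101011 ^ 00110101 = 00011110
byte 11: 00011000 ^ 10100100 = 10111100
byte 12: 10000111 ^ 11100110 = 01100001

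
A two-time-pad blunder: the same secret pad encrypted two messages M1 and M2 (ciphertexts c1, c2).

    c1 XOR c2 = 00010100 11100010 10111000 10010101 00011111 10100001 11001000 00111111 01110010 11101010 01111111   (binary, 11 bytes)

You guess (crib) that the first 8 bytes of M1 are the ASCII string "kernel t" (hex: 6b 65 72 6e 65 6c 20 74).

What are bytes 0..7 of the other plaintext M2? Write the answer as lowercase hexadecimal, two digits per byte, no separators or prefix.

7f87cafb7acde84b

Since c1 ⊕ c2 = M1 ⊕ M2, XORing with the guessed M1 bytes yields the corresponding M2 bytes: M2 = (c1 ⊕ c2) ⊕ M1.
byte 0:  20 ⊕ 107 = 127
byte 1: 226 ⊕ 101 = 135
byte 2: 184 ⊕ 114 = 202
byte 3: 149 ⊕ 110 = 251
byte 4:  31 ⊕ 101 = 122
byte 5: 161 ⊕ 108 = 205
byte 6: 200 ⊕  32 = 232
byte 7:  63 ⊕ 116 =  75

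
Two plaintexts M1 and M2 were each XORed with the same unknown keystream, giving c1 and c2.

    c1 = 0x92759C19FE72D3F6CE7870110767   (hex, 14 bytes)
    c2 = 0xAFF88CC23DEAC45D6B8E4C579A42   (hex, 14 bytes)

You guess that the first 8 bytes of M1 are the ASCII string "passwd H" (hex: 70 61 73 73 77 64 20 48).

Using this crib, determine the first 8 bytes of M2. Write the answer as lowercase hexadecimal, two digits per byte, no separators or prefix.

First, c1 ⊕ c2 = (M1 ⊕ K) ⊕ (M2 ⊕ K) = M1 ⊕ M2, so the key drops out. Then M2 = (M1 ⊕ M2) ⊕ M1 over the first 8 bytes.
byte 0: (92 ⊕ af) ⊕ 70 = 3d ⊕ 70 = 4d
byte 1: (75 ⊕ f8) ⊕ 61 = 8d ⊕ 61 = ec
byte 2: (9c ⊕ 8c) ⊕ 73 = 10 ⊕ 73 = 63
byte 3: (19 ⊕ c2) ⊕ 73 = db ⊕ 73 = a8
byte 4: (fe ⊕ 3d) ⊕ 77 = c3 ⊕ 77 = b4
byte 5: (72 ⊕ ea) ⊕ 64 = 98 ⊕ 64 = fc
byte 6: (d3 ⊕ c4) ⊕ 20 = 17 ⊕ 20 = 37
byte 7: (f6 ⊕ 5d) ⊕ 48 = ab ⊕ 48 = e3

4dec63a8b4fc37e3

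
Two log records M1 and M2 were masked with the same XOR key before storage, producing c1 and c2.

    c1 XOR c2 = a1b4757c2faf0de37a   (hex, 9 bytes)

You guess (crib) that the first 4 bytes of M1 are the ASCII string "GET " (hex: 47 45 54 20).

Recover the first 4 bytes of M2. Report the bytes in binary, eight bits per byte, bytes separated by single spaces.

Since c1 ⊕ c2 = M1 ⊕ M2, XORing with the guessed M1 bytes yields the corresponding M2 bytes: M2 = (c1 ⊕ c2) ⊕ M1.
a1 ⊕ 47 = e6
b4 ⊕ 45 = f1
75 ⊕ 54 = 21
7c ⊕ 20 = 5c

11100110 11110001 00100001 01011100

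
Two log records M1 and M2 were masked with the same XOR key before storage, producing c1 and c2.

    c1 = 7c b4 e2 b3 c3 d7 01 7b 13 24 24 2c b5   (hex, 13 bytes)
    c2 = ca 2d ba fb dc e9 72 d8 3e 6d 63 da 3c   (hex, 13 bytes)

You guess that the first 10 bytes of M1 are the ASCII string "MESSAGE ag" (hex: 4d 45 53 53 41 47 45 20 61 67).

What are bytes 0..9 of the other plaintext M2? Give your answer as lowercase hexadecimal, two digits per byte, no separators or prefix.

First, c1 ⊕ c2 = (M1 ⊕ K) ⊕ (M2 ⊕ K) = M1 ⊕ M2, so the key drops out. Then M2 = (M1 ⊕ M2) ⊕ M1 over the first 10 bytes.
byte 0: (7c xor ca) xor 4d = b6 xor 4d = fb
byte 1: (b4 xor 2d) xor 45 = 99 xor 45 = dc
byte 2: (e2 xor ba) xor 53 = 58 xor 53 = 0b
byte 3: (b3 xor fb) xor 53 = 48 xor 53 = 1b
byte 4: (c3 xor dc) xor 41 = 1f xor 41 = 5e
byte 5: (d7 xor e9) xor 47 = 3e xor 47 = 79
byte 6: (01 xor 72) xor 45 = 73 xor 45 = 36
byte 7: (7b xor d8) xor 20 = a3 xor 20 = 83
byte 8: (13 xor 3e) xor 61 = 2d xor 61 = 4c
byte 9: (24 xor 6d) xor 67 = 49 xor 67 = 2e

fbdc0b1b5e7936834c2e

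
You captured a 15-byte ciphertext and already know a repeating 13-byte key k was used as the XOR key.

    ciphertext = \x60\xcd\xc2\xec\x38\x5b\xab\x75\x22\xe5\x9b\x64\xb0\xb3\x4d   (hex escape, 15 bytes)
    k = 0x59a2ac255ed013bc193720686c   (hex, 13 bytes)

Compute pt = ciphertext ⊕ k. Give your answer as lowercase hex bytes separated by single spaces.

39 6f 6e c9 66 8b b8 c9 3b d2 bb 0c dc ea ef

The 13-byte key repeats, so the effective keystream is 59 a2 ac 25 5e d0 13 bc 19 37 20 68 6c 59 a2.
byte 0: 60 xor 59 = 39
byte 1: cd xor a2 = 6f
byte 2: c2 xor ac = 6e
byte 3: ec xor 25 = c9
byte 4: 38 xor 5e = 66
byte 5: 5b xor d0 = 8b
byte 6: ab xor 13 = b8
byte 7: 75 xor bc = c9
byte 8: 22 xor 19 = 3b
byte 9: e5 xor 37 = d2
byte 10: 9b xor 20 = bb
byte 11: 64 xor 68 = 0c
byte 12: b0 xor 6c = dc
byte 13: b3 xor 59 = ea
byte 14: 4d xor a2 = ef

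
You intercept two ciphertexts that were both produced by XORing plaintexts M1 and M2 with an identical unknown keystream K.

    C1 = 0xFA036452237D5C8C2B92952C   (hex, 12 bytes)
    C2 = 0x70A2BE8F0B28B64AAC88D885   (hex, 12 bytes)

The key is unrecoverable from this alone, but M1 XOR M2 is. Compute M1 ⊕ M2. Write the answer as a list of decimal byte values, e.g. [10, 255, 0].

[138, 161, 218, 221, 40, 85, 234, 198, 135, 26, 77, 169]

C1 ⊕ C2 = (M1 ⊕ K) ⊕ (M2 ⊕ K) = M1 ⊕ M2 — the shared key cancels under XOR.
fa ^ 70 = 8a
03 ^ a2 = a1
64 ^ be = da
52 ^ 8f = dd
23 ^ 0b = 28
7d ^ 28 = 55
5c ^ b6 = ea
8c ^ 4a = c6
2b ^ ac = 87
92 ^ 88 = 1a
95 ^ d8 = 4d
2c ^ 85 = a9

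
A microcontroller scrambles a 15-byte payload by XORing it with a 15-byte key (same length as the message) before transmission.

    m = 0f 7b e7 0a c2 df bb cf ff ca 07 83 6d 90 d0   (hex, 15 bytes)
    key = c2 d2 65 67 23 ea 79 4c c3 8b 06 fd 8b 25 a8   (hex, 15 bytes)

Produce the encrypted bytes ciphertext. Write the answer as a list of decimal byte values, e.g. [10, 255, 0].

[205, 169, 130, 109, 225, 53, 194, 131, 60, 65, 1, 126, 230, 181, 120]

XOR is its own inverse, so applying the key byte-wise gives the result directly.
 15 xor 194 = 205
123 xor 210 = 169
231 xor 101 = 130
 10 xor 103 = 109
194 xor  35 = 225
223 xor 234 =  53
187 xor 121 = 194
207 xor  76 = 131
255 xor 195 =  60
202 xor 139 =  65
  7 xor   6 =   1
131 xor 253 = 126
109 xor 139 = 230
144 xor  37 = 181
208 xor 168 = 120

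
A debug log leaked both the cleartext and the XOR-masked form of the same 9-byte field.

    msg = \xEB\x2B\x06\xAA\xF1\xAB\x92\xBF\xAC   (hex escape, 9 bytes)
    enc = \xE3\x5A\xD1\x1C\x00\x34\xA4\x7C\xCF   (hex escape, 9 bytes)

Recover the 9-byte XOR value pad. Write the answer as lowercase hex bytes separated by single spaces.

08 71 d7 b6 f1 9f 36 c3 63

Since enc = msg ⊕ pad, XORing both sides with msg gives pad = msg ⊕ enc.
eb xor e3 = 08
2b xor 5a = 71
06 xor d1 = d7
aa xor 1c = b6
f1 xor 00 = f1
ab xor 34 = 9f
92 xor a4 = 36
bf xor 7c = c3
ac xor cf = 63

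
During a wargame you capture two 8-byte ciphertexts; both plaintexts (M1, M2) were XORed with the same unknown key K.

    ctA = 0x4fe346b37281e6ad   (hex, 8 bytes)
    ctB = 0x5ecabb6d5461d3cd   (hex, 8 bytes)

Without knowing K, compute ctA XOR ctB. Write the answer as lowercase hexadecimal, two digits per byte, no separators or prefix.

1129fdde26e03560

ctA ⊕ ctB = (M1 ⊕ K) ⊕ (M2 ⊕ K) = M1 ⊕ M2 — the shared key cancels under XOR.
byte 0: 01001111 ^ 01011110 = 00010001
byte 1: 11100011 ^ 11001010 = 00101001
byte 2: 01000110 ^ 10111011 = 11111101
byte 3: 10110011 ^ 01101101 = 11011110
byte 4: 01110010 ^ 01010100 = 00100110
byte 5: 10000001 ^ 01100001 = 11100000
byte 6: 11100110 ^ 11010011 = 00110101
byte 7: 10101101 ^ 11001101 = 01100000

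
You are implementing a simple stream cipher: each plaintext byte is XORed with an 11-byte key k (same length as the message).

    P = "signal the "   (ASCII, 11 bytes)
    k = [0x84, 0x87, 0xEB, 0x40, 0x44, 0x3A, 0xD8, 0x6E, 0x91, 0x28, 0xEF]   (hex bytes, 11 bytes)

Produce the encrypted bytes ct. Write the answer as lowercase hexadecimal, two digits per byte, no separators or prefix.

byte 0: 01110011 xor 10000100 = 11110111
byte 1: 01101001 xor 10000111 = 11101110
byte 2: 01100111 xor 11101011 = 10001100
byte 3: 01101110 xor 01000000 = 00101110
byte 4: 01100001 xor 01000100 = 00100101
byte 5: 01101100 xor 00111010 = 01010110
byte 6: 00100000 xor 11011000 = 11111000
byte 7: 01110100 xor 01101110 = 00011010
byte 8: 01101000 xor 10010001 = 11111001
byte 9: 01100101 xor 00101000 = 01001101
byte 10: 00100000 xor 11101111 = 11001111

f7ee8c2e2556f81af94dcf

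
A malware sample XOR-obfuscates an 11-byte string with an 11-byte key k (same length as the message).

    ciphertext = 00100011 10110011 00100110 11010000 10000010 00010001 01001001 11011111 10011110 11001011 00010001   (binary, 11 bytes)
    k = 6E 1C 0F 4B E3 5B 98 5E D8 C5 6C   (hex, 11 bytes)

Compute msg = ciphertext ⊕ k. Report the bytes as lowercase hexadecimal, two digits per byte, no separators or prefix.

4daf299b614ad181460e7d

23 xor 6e = 4d
b3 xor 1c = af
26 xor 0f = 29
d0 xor 4b = 9b
82 xor e3 = 61
11 xor 5b = 4a
49 xor 98 = d1
df xor 5e = 81
9e xor d8 = 46
cb xor c5 = 0e
11 xor 6c = 7d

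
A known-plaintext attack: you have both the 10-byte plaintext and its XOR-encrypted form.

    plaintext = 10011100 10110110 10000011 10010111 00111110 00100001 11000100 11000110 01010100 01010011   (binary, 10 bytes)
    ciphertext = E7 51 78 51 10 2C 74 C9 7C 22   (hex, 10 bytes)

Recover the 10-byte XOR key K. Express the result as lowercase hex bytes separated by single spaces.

7b e7 fb c6 2e 0d b0 0f 28 71

Since ciphertext = plaintext ⊕ K, XORing both sides with plaintext gives K = plaintext ⊕ ciphertext.
byte 0: 9c XOR e7 = 7b
byte 1: b6 XOR 51 = e7
byte 2: 83 XOR 78 = fb
byte 3: 97 XOR 51 = c6
byte 4: 3e XOR 10 = 2e
byte 5: 21 XOR 2c = 0d
byte 6: c4 XOR 74 = b0
byte 7: c6 XOR c9 = 0f
byte 8: 54 XOR 7c = 28
byte 9: 53 XOR 22 = 71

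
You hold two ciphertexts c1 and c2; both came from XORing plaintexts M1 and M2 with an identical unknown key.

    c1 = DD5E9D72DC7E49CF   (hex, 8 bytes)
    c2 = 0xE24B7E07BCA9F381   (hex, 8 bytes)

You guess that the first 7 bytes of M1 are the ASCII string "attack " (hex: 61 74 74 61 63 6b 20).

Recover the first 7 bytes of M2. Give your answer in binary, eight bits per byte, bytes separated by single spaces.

First, c1 ⊕ c2 = (M1 ⊕ K) ⊕ (M2 ⊕ K) = M1 ⊕ M2, so the key drops out. Then M2 = (M1 ⊕ M2) ⊕ M1 over the first 7 bytes.
byte 0: (dd ^ e2) ^ 61 = 3f ^ 61 = 5e
byte 1: (5e ^ 4b) ^ 74 = 15 ^ 74 = 61
byte 2: (9d ^ 7e) ^ 74 = e3 ^ 74 = 97
byte 3: (72 ^ 07) ^ 61 = 75 ^ 61 = 14
byte 4: (dc ^ bc) ^ 63 = 60 ^ 63 = 03
byte 5: (7e ^ a9) ^ 6b = d7 ^ 6b = bc
byte 6: (49 ^ f3) ^ 20 = ba ^ 20 = 9a

01011110 01100001 10010111 00010100 00000011 10111100 10011010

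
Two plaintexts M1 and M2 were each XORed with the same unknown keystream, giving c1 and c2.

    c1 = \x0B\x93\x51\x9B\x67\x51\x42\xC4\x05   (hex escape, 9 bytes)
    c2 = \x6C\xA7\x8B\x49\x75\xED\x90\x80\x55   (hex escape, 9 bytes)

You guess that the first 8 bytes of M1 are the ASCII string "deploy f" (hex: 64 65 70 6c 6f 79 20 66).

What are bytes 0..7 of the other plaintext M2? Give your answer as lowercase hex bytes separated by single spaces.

03 51 aa be 7d c5 f2 22

First, c1 ⊕ c2 = (M1 ⊕ K) ⊕ (M2 ⊕ K) = M1 ⊕ M2, so the key drops out. Then M2 = (M1 ⊕ M2) ⊕ M1 over the first 8 bytes.
byte 0: (0b xor 6c) xor 64 = 67 xor 64 = 03
byte 1: (93 xor a7) xor 65 = 34 xor 65 = 51
byte 2: (51 xor 8b) xor 70 = da xor 70 = aa
byte 3: (9b xor 49) xor 6c = d2 xor 6c = be
byte 4: (67 xor 75) xor 6f = 12 xor 6f = 7d
byte 5: (51 xor ed) xor 79 = bc xor 79 = c5
byte 6: (42 xor 90) xor 20 = d2 xor 20 = f2
byte 7: (c4 xor 80) xor 66 = 44 xor 66 = 22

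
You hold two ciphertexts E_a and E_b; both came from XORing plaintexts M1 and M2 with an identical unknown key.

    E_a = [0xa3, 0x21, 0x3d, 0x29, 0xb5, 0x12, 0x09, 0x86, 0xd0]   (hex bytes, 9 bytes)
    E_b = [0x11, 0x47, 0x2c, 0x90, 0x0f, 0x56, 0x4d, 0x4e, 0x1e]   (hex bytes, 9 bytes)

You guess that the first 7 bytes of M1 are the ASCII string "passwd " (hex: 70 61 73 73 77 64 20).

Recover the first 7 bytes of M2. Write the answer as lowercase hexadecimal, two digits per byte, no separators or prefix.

First, E_a ⊕ E_b = (M1 ⊕ K) ⊕ (M2 ⊕ K) = M1 ⊕ M2, so the key drops out. Then M2 = (M1 ⊕ M2) ⊕ M1 over the first 7 bytes.
byte 0: (a3 ⊕ 11) ⊕ 70 = b2 ⊕ 70 = c2
byte 1: (21 ⊕ 47) ⊕ 61 = 66 ⊕ 61 = 07
byte 2: (3d ⊕ 2c) ⊕ 73 = 11 ⊕ 73 = 62
byte 3: (29 ⊕ 90) ⊕ 73 = b9 ⊕ 73 = ca
byte 4: (b5 ⊕ 0f) ⊕ 77 = ba ⊕ 77 = cd
byte 5: (12 ⊕ 56) ⊕ 64 = 44 ⊕ 64 = 20
byte 6: (09 ⊕ 4d) ⊕ 20 = 44 ⊕ 20 = 64

c20762cacd2064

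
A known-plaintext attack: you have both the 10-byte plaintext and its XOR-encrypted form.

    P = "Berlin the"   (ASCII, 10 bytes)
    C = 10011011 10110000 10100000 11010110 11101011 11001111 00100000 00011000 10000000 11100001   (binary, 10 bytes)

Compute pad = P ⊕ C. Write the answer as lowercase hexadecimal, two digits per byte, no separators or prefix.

d9d5d2ba82a1006ce884

Since C = P ⊕ pad, XORing both sides with P gives pad = P ⊕ C.
42 xor 9b = d9
65 xor b0 = d5
72 xor a0 = d2
6c xor d6 = ba
69 xor eb = 82
6e xor cf = a1
20 xor 20 = 00
74 xor 18 = 6c
68 xor 80 = e8
65 xor e1 = 84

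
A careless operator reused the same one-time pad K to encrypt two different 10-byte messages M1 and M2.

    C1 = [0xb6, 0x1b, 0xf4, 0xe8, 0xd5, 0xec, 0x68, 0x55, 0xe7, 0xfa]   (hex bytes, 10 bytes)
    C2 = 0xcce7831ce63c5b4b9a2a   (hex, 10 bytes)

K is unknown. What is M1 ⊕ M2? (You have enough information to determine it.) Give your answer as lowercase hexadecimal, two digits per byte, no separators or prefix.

7afc77f433d0331e7dd0

C1 ⊕ C2 = (M1 ⊕ K) ⊕ (M2 ⊕ K) = M1 ⊕ M2 — the shared key cancels under XOR.
b6 xor cc = 7a
1b xor e7 = fc
f4 xor 83 = 77
e8 xor 1c = f4
d5 xor e6 = 33
ec xor 3c = d0
68 xor 5b = 33
55 xor 4b = 1e
e7 xor 9a = 7d
fa xor 2a = d0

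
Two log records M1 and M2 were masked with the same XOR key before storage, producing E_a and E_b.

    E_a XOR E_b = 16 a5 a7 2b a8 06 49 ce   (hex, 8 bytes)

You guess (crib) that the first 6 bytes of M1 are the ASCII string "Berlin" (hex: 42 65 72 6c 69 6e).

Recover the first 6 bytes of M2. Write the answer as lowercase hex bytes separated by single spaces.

54 c0 d5 47 c1 68

Since E_a ⊕ E_b = M1 ⊕ M2, XORing with the guessed M1 bytes yields the corresponding M2 bytes: M2 = (E_a ⊕ E_b) ⊕ M1.
00010110 ^ 01000010 = 01010100
10100101 ^ 01100101 = 11000000
10100111 ^ 01110010 = 11010101
00101011 ^ 01101100 = 01000111
10101000 ^ 01101001 = 11000001
00000110 ^ 01101110 = 01101000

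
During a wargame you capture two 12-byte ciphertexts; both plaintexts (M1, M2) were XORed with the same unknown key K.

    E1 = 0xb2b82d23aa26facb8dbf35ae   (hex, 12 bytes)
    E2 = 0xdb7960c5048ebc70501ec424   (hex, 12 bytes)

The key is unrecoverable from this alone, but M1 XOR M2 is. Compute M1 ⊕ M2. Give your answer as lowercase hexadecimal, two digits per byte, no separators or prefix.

69c14de6aea846bbdda1f18a

E1 ⊕ E2 = (M1 ⊕ K) ⊕ (M2 ⊕ K) = M1 ⊕ M2 — the shared key cancels under XOR.
b2 xor db = 69
b8 xor 79 = c1
2d xor 60 = 4d
23 xor c5 = e6
aa xor 04 = ae
26 xor 8e = a8
fa xor bc = 46
cb xor 70 = bb
8d xor 50 = dd
bf xor 1e = a1
35 xor c4 = f1
ae xor 24 = 8a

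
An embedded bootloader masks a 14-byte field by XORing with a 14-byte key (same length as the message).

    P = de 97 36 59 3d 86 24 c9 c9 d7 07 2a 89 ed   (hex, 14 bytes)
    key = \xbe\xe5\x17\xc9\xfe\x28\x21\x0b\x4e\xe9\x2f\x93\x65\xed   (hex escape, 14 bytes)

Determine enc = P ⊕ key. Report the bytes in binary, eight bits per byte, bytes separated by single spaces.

de ⊕ be = 60
97 ⊕ e5 = 72
36 ⊕ 17 = 21
59 ⊕ c9 = 90
3d ⊕ fe = c3
86 ⊕ 28 = ae
24 ⊕ 21 = 05
c9 ⊕ 0b = c2
c9 ⊕ 4e = 87
d7 ⊕ e9 = 3e
07 ⊕ 2f = 28
2a ⊕ 93 = b9
89 ⊕ 65 = ec
ed ⊕ ed = 00

01100000 01110010 00100001 10010000 11000011 10101110 00000101 11000010 10000111 00111110 00101000 10111001 11101100 00000000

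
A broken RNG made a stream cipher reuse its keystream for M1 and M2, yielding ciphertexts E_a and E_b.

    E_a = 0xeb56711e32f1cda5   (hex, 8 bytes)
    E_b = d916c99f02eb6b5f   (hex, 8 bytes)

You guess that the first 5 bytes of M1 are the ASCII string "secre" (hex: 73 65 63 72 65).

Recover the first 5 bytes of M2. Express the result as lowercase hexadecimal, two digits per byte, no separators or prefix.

4125dbf355

First, E_a ⊕ E_b = (M1 ⊕ K) ⊕ (M2 ⊕ K) = M1 ⊕ M2, so the key drops out. Then M2 = (M1 ⊕ M2) ⊕ M1 over the first 5 bytes.
byte 0: (eb XOR d9) XOR 73 = 32 XOR 73 = 41
byte 1: (56 XOR 16) XOR 65 = 40 XOR 65 = 25
byte 2: (71 XOR c9) XOR 63 = b8 XOR 63 = db
byte 3: (1e XOR 9f) XOR 72 = 81 XOR 72 = f3
byte 4: (32 XOR 02) XOR 65 = 30 XOR 65 = 55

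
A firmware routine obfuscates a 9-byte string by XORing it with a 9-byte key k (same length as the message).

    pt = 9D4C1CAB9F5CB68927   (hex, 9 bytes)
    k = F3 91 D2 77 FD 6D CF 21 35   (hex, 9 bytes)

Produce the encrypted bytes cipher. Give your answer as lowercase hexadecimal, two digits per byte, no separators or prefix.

XOR is its own inverse, so applying the key byte-wise gives the result directly.
10011101 ^ 11110011 = 01101110
01001100 ^ 10010001 = 11011101
00011100 ^ 11010010 = 11001110
10101011 ^ 01110111 = 11011100
10011111 ^ 11111101 = 01100010
01011100 ^ 01101101 = 00110001
10110110 ^ 11001111 = 01111001
10001001 ^ 00100001 = 10101000
00100111 ^ 00110101 = 00010010

6eddcedc623179a812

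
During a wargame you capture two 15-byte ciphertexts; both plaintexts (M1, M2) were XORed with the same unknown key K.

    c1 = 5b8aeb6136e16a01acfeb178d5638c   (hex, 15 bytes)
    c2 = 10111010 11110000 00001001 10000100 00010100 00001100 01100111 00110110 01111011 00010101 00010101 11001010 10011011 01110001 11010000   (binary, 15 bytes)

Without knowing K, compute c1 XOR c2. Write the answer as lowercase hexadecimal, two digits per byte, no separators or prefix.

c1 ⊕ c2 = (M1 ⊕ K) ⊕ (M2 ⊕ K) = M1 ⊕ M2 — the shared key cancels under XOR.
byte 0: 5b xor ba = e1
byte 1: 8a xor f0 = 7a
byte 2: eb xor 09 = e2
byte 3: 61 xor 84 = e5
byte 4: 36 xor 14 = 22
byte 5: e1 xor 0c = ed
byte 6: 6a xor 67 = 0d
byte 7: 01 xor 36 = 37
byte 8: ac xor 7b = d7
byte 9: fe xor 15 = eb
byte 10: b1 xor 15 = a4
byte 11: 78 xor ca = b2
byte 12: d5 xor 9b = 4e
byte 13: 63 xor 71 = 12
byte 14: 8c xor d0 = 5c

e17ae2e522ed0d37d7eba4b24e125c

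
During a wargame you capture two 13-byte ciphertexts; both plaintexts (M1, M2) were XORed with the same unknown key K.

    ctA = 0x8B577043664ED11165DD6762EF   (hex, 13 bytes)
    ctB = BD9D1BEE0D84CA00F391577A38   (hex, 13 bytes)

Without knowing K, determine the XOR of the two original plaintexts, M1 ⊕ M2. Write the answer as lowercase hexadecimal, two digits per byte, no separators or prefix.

36ca6bad6bca1b11964c3018d7

ctA ⊕ ctB = (M1 ⊕ K) ⊕ (M2 ⊕ K) = M1 ⊕ M2 — the shared key cancels under XOR.
10001011 ^ 10111101 = 00110110
01010111 ^ 10011101 = 11001010
01110000 ^ 00011011 = 01101011
01000011 ^ 11101110 = 10101101
01100110 ^ 00001101 = 01101011
01001110 ^ 10000100 = 11001010
11010001 ^ 11001010 = 00011011
00010001 ^ 00000000 = 00010001
01100101 ^ 11110011 = 10010110
11011101 ^ 10010001 = 01001100
01100111 ^ 01010111 = 00110000
01100010 ^ 01111010 = 00011000
11101111 ^ 00111000 = 11010111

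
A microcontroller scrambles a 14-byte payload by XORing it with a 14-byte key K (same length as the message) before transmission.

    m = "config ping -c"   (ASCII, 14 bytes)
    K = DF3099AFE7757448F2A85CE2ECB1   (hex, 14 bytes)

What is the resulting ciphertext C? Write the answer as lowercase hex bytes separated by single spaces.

XOR is its own inverse, so applying the key byte-wise gives the result directly.
byte 0: 01100011 ⊕ 11011111 = 10111100
byte 1: 01101111 ⊕ 00110000 = 01011111
byte 2: 01101110 ⊕ 10011001 = 11110111
byte 3: 01100110 ⊕ 10101111 = 11001001
byte 4: 01101001 ⊕ 11100111 = 10001110
byte 5: 01100111 ⊕ 01110101 = 00010010
byte 6: 00100000 ⊕ 01110100 = 01010100
byte 7: 01110000 ⊕ 01001000 = 00111000
byte 8: 01101001 ⊕ 11110010 = 10011011
byte 9: 01101110 ⊕ 10101000 = 11000110
byte 10: 01100111 ⊕ 01011100 = 00111011
byte 11: 00100000 ⊕ 11100010 = 11000010
byte 12: 00101101 ⊕ 11101100 = 11000001
byte 13: 01100011 ⊕ 10110001 = 11010010

bc 5f f7 c9 8e 12 54 38 9b c6 3b c2 c1 d2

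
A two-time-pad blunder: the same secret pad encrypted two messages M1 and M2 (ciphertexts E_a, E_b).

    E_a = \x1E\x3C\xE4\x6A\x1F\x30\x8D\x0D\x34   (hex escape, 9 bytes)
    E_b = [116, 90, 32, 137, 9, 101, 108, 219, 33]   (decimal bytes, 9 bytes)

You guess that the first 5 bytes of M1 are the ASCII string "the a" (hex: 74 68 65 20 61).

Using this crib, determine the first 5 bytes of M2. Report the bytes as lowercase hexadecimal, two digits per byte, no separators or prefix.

First, E_a ⊕ E_b = (M1 ⊕ K) ⊕ (M2 ⊕ K) = M1 ⊕ M2, so the key drops out. Then M2 = (M1 ⊕ M2) ⊕ M1 over the first 5 bytes.
byte 0: (1e XOR 74) XOR 74 = 6a XOR 74 = 1e
byte 1: (3c XOR 5a) XOR 68 = 66 XOR 68 = 0e
byte 2: (e4 XOR 20) XOR 65 = c4 XOR 65 = a1
byte 3: (6a XOR 89) XOR 20 = e3 XOR 20 = c3
byte 4: (1f XOR 09) XOR 61 = 16 XOR 61 = 77

1e0ea1c377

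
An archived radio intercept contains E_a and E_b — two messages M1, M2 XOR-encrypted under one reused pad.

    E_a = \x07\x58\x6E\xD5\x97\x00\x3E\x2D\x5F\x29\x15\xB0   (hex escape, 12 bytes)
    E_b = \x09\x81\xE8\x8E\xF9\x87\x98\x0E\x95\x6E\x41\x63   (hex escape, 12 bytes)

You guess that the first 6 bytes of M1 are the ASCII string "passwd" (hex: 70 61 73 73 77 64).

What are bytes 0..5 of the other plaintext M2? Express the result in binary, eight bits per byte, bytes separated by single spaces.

First, E_a ⊕ E_b = (M1 ⊕ K) ⊕ (M2 ⊕ K) = M1 ⊕ M2, so the key drops out. Then M2 = (M1 ⊕ M2) ⊕ M1 over the first 6 bytes.
byte 0: (07 xor 09) xor 70 = 0e xor 70 = 7e
byte 1: (58 xor 81) xor 61 = d9 xor 61 = b8
byte 2: (6e xor e8) xor 73 = 86 xor 73 = f5
byte 3: (d5 xor 8e) xor 73 = 5b xor 73 = 28
byte 4: (97 xor f9) xor 77 = 6e xor 77 = 19
byte 5: (00 xor 87) xor 64 = 87 xor 64 = e3

01111110 10111000 11110101 00101000 00011001 11100011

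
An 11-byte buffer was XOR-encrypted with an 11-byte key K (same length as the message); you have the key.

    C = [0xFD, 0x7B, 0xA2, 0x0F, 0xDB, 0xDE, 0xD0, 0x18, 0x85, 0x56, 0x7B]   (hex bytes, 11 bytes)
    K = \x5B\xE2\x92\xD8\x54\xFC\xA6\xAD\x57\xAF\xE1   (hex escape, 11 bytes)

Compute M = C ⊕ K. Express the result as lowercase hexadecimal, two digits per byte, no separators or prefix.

a69930d78f2276b5d2f99a

XOR is its own inverse, so applying the key byte-wise gives the result directly.
byte 0: fd ^ 5b = a6
byte 1: 7b ^ e2 = 99
byte 2: a2 ^ 92 = 30
byte 3: 0f ^ d8 = d7
byte 4: db ^ 54 = 8f
byte 5: de ^ fc = 22
byte 6: d0 ^ a6 = 76
byte 7: 18 ^ ad = b5
byte 8: 85 ^ 57 = d2
byte 9: 56 ^ af = f9
byte 10: 7b ^ e1 = 9a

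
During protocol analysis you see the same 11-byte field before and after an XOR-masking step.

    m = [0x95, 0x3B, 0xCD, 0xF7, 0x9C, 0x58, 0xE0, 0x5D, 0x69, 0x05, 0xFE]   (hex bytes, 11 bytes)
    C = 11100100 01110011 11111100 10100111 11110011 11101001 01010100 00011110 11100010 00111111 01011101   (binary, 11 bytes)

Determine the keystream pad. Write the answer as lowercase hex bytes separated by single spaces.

71 48 31 50 6f b1 b4 43 8b 3a a3

Since C = m ⊕ pad, XORing both sides with m gives pad = m ⊕ C.
byte 0: 95 ^ e4 = 71
byte 1: 3b ^ 73 = 48
byte 2: cd ^ fc = 31
byte 3: f7 ^ a7 = 50
byte 4: 9c ^ f3 = 6f
byte 5: 58 ^ e9 = b1
byte 6: e0 ^ 54 = b4
byte 7: 5d ^ 1e = 43
byte 8: 69 ^ e2 = 8b
byte 9: 05 ^ 3f = 3a
byte 10: fe ^ 5d = a3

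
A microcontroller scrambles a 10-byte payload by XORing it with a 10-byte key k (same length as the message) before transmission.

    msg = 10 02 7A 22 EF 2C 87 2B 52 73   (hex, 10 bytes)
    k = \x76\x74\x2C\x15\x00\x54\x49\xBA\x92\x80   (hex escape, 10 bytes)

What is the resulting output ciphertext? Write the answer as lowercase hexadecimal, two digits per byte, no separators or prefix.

66765637ef78ce91c0f3

XOR is its own inverse, so applying the key byte-wise gives the result directly.
10 ^ 76 = 66
02 ^ 74 = 76
7a ^ 2c = 56
22 ^ 15 = 37
ef ^ 00 = ef
2c ^ 54 = 78
87 ^ 49 = ce
2b ^ ba = 91
52 ^ 92 = c0
73 ^ 80 = f3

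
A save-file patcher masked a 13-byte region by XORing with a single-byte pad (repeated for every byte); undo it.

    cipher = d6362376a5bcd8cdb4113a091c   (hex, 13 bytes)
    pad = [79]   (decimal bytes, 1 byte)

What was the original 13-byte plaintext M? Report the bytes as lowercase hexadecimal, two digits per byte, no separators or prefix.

99796c39eaf39782fb5e754653

The 1-byte key repeats, so the effective keystream is 4f 4f 4f 4f 4f 4f 4f 4f 4f 4f 4f 4f 4f.
byte 0: 11010110 XOR 01001111 = 10011001
byte 1: 00110110 XOR 01001111 = 01111001
byte 2: 00100011 XOR 01001111 = 01101100
byte 3: 01110110 XOR 01001111 = 00111001
byte 4: 10100101 XOR 01001111 = 11101010
byte 5: 10111100 XOR 01001111 = 11110011
byte 6: 11011000 XOR 01001111 = 10010111
byte 7: 11001101 XOR 01001111 = 10000010
byte 8: 10110100 XOR 01001111 = 11111011
byte 9: 00010001 XOR 01001111 = 01011110
byte 10: 00111010 XOR 01001111 = 01110101
byte 11: 00001001 XOR 01001111 = 01000110
byte 12: 00011100 XOR 01001111 = 01010011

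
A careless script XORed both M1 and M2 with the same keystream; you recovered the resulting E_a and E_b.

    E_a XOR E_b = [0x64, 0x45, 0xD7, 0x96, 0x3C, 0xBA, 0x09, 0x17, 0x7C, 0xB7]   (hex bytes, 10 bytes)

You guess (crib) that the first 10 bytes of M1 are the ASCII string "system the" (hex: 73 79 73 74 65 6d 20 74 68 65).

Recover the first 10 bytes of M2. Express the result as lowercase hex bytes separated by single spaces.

17 3c a4 e2 59 d7 29 63 14 d2

Since E_a ⊕ E_b = M1 ⊕ M2, XORing with the guessed M1 bytes yields the corresponding M2 bytes: M2 = (E_a ⊕ E_b) ⊕ M1.
byte 0: 100 xor 115 =  23
byte 1:  69 xor 121 =  60
byte 2: 215 xor 115 = 164
byte 3: 150 xor 116 = 226
byte 4:  60 xor 101 =  89
byte 5: 186 xor 109 = 215
byte 6:   9 xor  32 =  41
byte 7:  23 xor 116 =  99
byte 8: 124 xor 104 =  20
byte 9: 183 xor 101 = 210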